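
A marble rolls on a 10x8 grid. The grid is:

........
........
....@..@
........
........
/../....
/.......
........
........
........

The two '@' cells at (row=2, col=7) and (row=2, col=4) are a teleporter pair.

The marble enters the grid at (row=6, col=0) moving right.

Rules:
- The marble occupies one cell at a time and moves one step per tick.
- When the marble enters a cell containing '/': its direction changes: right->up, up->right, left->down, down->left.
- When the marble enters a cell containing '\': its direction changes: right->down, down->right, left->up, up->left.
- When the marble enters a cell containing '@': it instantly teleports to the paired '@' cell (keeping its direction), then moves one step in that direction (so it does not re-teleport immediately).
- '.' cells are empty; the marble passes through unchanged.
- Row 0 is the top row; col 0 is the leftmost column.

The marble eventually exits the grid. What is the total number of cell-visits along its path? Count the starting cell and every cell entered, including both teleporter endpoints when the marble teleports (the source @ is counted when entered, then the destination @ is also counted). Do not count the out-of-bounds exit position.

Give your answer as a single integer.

Step 1: enter (6,0), '/' deflects right->up, move up to (5,0)
Step 2: enter (5,0), '/' deflects up->right, move right to (5,1)
Step 3: enter (5,1), '.' pass, move right to (5,2)
Step 4: enter (5,2), '.' pass, move right to (5,3)
Step 5: enter (5,3), '/' deflects right->up, move up to (4,3)
Step 6: enter (4,3), '.' pass, move up to (3,3)
Step 7: enter (3,3), '.' pass, move up to (2,3)
Step 8: enter (2,3), '.' pass, move up to (1,3)
Step 9: enter (1,3), '.' pass, move up to (0,3)
Step 10: enter (0,3), '.' pass, move up to (-1,3)
Step 11: at (-1,3) — EXIT via top edge, pos 3
Path length (cell visits): 10

Answer: 10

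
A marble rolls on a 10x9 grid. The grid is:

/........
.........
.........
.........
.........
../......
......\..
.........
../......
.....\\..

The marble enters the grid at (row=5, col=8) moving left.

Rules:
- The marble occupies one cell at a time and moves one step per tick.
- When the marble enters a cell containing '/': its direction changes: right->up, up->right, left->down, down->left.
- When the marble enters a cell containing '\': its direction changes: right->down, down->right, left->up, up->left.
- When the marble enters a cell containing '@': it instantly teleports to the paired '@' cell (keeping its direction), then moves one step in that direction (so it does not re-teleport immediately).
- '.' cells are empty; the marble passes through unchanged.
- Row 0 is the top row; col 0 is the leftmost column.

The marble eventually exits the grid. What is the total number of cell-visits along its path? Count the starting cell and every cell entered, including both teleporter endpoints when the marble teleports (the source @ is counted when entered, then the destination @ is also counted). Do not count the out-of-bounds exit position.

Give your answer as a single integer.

Step 1: enter (5,8), '.' pass, move left to (5,7)
Step 2: enter (5,7), '.' pass, move left to (5,6)
Step 3: enter (5,6), '.' pass, move left to (5,5)
Step 4: enter (5,5), '.' pass, move left to (5,4)
Step 5: enter (5,4), '.' pass, move left to (5,3)
Step 6: enter (5,3), '.' pass, move left to (5,2)
Step 7: enter (5,2), '/' deflects left->down, move down to (6,2)
Step 8: enter (6,2), '.' pass, move down to (7,2)
Step 9: enter (7,2), '.' pass, move down to (8,2)
Step 10: enter (8,2), '/' deflects down->left, move left to (8,1)
Step 11: enter (8,1), '.' pass, move left to (8,0)
Step 12: enter (8,0), '.' pass, move left to (8,-1)
Step 13: at (8,-1) — EXIT via left edge, pos 8
Path length (cell visits): 12

Answer: 12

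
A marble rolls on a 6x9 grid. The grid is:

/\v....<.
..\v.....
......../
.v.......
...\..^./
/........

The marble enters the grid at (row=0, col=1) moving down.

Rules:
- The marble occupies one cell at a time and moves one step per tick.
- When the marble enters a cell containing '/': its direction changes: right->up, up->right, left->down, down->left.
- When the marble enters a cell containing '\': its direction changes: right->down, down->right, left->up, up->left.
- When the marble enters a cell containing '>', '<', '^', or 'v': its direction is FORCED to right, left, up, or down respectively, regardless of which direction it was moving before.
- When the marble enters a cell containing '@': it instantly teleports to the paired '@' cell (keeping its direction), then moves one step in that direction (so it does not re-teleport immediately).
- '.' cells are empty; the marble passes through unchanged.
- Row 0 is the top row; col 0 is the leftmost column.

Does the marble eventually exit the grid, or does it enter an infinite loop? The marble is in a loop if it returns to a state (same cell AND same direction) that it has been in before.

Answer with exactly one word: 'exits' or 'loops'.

Step 1: enter (0,1), '\' deflects down->right, move right to (0,2)
Step 2: enter (0,2), 'v' forces right->down, move down to (1,2)
Step 3: enter (1,2), '\' deflects down->right, move right to (1,3)
Step 4: enter (1,3), 'v' forces right->down, move down to (2,3)
Step 5: enter (2,3), '.' pass, move down to (3,3)
Step 6: enter (3,3), '.' pass, move down to (4,3)
Step 7: enter (4,3), '\' deflects down->right, move right to (4,4)
Step 8: enter (4,4), '.' pass, move right to (4,5)
Step 9: enter (4,5), '.' pass, move right to (4,6)
Step 10: enter (4,6), '^' forces right->up, move up to (3,6)
Step 11: enter (3,6), '.' pass, move up to (2,6)
Step 12: enter (2,6), '.' pass, move up to (1,6)
Step 13: enter (1,6), '.' pass, move up to (0,6)
Step 14: enter (0,6), '.' pass, move up to (-1,6)
Step 15: at (-1,6) — EXIT via top edge, pos 6

Answer: exits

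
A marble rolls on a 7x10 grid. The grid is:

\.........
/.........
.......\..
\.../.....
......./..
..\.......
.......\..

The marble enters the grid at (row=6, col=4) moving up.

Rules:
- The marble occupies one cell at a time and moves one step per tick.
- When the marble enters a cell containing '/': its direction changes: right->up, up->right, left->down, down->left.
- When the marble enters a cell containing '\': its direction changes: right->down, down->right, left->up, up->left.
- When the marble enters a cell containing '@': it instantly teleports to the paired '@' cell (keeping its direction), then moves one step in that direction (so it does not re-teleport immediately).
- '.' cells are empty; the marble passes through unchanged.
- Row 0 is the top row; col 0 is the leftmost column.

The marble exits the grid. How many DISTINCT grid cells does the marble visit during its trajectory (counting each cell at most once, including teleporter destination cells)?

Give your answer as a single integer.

Step 1: enter (6,4), '.' pass, move up to (5,4)
Step 2: enter (5,4), '.' pass, move up to (4,4)
Step 3: enter (4,4), '.' pass, move up to (3,4)
Step 4: enter (3,4), '/' deflects up->right, move right to (3,5)
Step 5: enter (3,5), '.' pass, move right to (3,6)
Step 6: enter (3,6), '.' pass, move right to (3,7)
Step 7: enter (3,7), '.' pass, move right to (3,8)
Step 8: enter (3,8), '.' pass, move right to (3,9)
Step 9: enter (3,9), '.' pass, move right to (3,10)
Step 10: at (3,10) — EXIT via right edge, pos 3
Distinct cells visited: 9 (path length 9)

Answer: 9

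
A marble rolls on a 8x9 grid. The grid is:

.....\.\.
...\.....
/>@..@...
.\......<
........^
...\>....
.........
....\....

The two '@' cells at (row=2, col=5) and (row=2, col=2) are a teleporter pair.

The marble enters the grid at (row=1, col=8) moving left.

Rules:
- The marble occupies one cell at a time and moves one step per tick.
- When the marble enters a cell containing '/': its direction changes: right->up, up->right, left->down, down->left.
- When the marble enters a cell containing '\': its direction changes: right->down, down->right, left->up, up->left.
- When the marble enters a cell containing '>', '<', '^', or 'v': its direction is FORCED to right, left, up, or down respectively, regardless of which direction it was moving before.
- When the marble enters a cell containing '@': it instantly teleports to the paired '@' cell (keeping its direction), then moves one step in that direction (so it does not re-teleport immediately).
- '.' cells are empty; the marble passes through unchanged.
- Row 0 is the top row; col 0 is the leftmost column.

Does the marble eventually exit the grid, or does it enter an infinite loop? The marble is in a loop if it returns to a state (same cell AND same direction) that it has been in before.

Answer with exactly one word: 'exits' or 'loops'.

Answer: exits

Derivation:
Step 1: enter (1,8), '.' pass, move left to (1,7)
Step 2: enter (1,7), '.' pass, move left to (1,6)
Step 3: enter (1,6), '.' pass, move left to (1,5)
Step 4: enter (1,5), '.' pass, move left to (1,4)
Step 5: enter (1,4), '.' pass, move left to (1,3)
Step 6: enter (1,3), '\' deflects left->up, move up to (0,3)
Step 7: enter (0,3), '.' pass, move up to (-1,3)
Step 8: at (-1,3) — EXIT via top edge, pos 3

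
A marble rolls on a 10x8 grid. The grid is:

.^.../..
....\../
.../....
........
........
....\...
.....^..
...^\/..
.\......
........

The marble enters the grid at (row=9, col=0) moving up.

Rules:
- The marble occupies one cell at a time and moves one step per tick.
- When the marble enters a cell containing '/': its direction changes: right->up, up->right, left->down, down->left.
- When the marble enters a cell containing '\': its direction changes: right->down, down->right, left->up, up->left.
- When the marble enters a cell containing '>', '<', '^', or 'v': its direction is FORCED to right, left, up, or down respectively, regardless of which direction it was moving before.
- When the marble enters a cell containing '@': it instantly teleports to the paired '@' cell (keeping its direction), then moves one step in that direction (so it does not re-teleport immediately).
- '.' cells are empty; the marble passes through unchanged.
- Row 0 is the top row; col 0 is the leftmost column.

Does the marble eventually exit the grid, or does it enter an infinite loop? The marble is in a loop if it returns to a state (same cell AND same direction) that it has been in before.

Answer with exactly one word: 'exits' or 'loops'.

Step 1: enter (9,0), '.' pass, move up to (8,0)
Step 2: enter (8,0), '.' pass, move up to (7,0)
Step 3: enter (7,0), '.' pass, move up to (6,0)
Step 4: enter (6,0), '.' pass, move up to (5,0)
Step 5: enter (5,0), '.' pass, move up to (4,0)
Step 6: enter (4,0), '.' pass, move up to (3,0)
Step 7: enter (3,0), '.' pass, move up to (2,0)
Step 8: enter (2,0), '.' pass, move up to (1,0)
Step 9: enter (1,0), '.' pass, move up to (0,0)
Step 10: enter (0,0), '.' pass, move up to (-1,0)
Step 11: at (-1,0) — EXIT via top edge, pos 0

Answer: exits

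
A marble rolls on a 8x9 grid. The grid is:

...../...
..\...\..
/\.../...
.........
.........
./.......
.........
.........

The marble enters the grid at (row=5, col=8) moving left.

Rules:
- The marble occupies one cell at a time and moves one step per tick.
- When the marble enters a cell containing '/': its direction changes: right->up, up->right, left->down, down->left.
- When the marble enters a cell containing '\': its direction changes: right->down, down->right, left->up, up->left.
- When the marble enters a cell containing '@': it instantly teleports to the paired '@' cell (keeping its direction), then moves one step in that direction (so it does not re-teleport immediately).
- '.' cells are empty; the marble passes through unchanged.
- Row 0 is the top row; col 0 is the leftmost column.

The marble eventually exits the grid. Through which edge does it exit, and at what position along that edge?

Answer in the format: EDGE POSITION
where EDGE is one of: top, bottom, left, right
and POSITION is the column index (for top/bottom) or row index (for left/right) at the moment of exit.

Answer: bottom 1

Derivation:
Step 1: enter (5,8), '.' pass, move left to (5,7)
Step 2: enter (5,7), '.' pass, move left to (5,6)
Step 3: enter (5,6), '.' pass, move left to (5,5)
Step 4: enter (5,5), '.' pass, move left to (5,4)
Step 5: enter (5,4), '.' pass, move left to (5,3)
Step 6: enter (5,3), '.' pass, move left to (5,2)
Step 7: enter (5,2), '.' pass, move left to (5,1)
Step 8: enter (5,1), '/' deflects left->down, move down to (6,1)
Step 9: enter (6,1), '.' pass, move down to (7,1)
Step 10: enter (7,1), '.' pass, move down to (8,1)
Step 11: at (8,1) — EXIT via bottom edge, pos 1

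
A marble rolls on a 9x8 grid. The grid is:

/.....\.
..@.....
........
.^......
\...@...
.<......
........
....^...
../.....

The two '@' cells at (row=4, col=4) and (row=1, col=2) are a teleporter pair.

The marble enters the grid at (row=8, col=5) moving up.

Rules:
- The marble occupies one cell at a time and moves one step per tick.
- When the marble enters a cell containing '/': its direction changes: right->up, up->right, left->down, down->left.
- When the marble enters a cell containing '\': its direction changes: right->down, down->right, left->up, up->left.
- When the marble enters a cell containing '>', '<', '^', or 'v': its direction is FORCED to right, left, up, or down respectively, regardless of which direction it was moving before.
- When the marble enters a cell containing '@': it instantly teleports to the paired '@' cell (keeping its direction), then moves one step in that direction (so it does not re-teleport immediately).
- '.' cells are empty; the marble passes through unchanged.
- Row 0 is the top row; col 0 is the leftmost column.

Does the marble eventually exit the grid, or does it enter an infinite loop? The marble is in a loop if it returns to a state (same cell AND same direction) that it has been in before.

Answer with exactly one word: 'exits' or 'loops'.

Step 1: enter (8,5), '.' pass, move up to (7,5)
Step 2: enter (7,5), '.' pass, move up to (6,5)
Step 3: enter (6,5), '.' pass, move up to (5,5)
Step 4: enter (5,5), '.' pass, move up to (4,5)
Step 5: enter (4,5), '.' pass, move up to (3,5)
Step 6: enter (3,5), '.' pass, move up to (2,5)
Step 7: enter (2,5), '.' pass, move up to (1,5)
Step 8: enter (1,5), '.' pass, move up to (0,5)
Step 9: enter (0,5), '.' pass, move up to (-1,5)
Step 10: at (-1,5) — EXIT via top edge, pos 5

Answer: exits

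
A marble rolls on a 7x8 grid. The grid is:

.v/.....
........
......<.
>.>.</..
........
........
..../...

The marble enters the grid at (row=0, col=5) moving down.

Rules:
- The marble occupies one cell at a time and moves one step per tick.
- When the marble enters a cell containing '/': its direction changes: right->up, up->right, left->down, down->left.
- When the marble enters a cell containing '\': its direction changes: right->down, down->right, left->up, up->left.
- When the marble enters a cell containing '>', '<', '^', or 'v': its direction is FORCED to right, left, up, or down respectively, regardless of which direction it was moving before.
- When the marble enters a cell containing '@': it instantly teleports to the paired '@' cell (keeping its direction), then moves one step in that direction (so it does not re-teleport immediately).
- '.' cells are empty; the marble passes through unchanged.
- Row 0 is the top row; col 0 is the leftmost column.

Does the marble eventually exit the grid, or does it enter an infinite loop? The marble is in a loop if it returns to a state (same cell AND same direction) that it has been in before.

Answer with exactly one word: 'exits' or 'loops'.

Step 1: enter (0,5), '.' pass, move down to (1,5)
Step 2: enter (1,5), '.' pass, move down to (2,5)
Step 3: enter (2,5), '.' pass, move down to (3,5)
Step 4: enter (3,5), '/' deflects down->left, move left to (3,4)
Step 5: enter (3,4), '<' forces left->left, move left to (3,3)
Step 6: enter (3,3), '.' pass, move left to (3,2)
Step 7: enter (3,2), '>' forces left->right, move right to (3,3)
Step 8: enter (3,3), '.' pass, move right to (3,4)
Step 9: enter (3,4), '<' forces right->left, move left to (3,3)
Step 10: at (3,3) dir=left — LOOP DETECTED (seen before)

Answer: loops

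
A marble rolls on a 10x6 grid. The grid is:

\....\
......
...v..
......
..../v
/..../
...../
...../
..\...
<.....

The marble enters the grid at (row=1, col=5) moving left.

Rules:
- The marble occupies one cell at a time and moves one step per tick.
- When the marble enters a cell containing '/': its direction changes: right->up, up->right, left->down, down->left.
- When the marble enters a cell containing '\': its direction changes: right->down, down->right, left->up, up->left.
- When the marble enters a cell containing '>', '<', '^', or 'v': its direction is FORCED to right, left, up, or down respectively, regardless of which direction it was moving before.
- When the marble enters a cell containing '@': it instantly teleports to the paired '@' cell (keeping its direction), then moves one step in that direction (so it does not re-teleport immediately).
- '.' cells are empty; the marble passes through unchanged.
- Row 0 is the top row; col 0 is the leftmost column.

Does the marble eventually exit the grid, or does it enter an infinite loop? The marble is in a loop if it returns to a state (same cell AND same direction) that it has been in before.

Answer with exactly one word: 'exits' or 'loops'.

Step 1: enter (1,5), '.' pass, move left to (1,4)
Step 2: enter (1,4), '.' pass, move left to (1,3)
Step 3: enter (1,3), '.' pass, move left to (1,2)
Step 4: enter (1,2), '.' pass, move left to (1,1)
Step 5: enter (1,1), '.' pass, move left to (1,0)
Step 6: enter (1,0), '.' pass, move left to (1,-1)
Step 7: at (1,-1) — EXIT via left edge, pos 1

Answer: exits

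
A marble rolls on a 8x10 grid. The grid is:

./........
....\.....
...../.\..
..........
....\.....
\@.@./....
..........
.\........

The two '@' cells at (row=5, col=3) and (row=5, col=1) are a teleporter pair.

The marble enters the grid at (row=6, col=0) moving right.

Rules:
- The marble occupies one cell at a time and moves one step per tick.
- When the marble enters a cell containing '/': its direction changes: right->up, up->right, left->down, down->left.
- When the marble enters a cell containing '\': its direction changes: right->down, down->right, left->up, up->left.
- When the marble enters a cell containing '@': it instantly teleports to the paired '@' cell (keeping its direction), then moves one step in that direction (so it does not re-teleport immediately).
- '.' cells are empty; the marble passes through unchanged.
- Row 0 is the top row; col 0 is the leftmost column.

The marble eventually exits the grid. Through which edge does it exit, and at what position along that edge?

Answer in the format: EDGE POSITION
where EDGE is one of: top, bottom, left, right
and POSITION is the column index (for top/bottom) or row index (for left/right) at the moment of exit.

Step 1: enter (6,0), '.' pass, move right to (6,1)
Step 2: enter (6,1), '.' pass, move right to (6,2)
Step 3: enter (6,2), '.' pass, move right to (6,3)
Step 4: enter (6,3), '.' pass, move right to (6,4)
Step 5: enter (6,4), '.' pass, move right to (6,5)
Step 6: enter (6,5), '.' pass, move right to (6,6)
Step 7: enter (6,6), '.' pass, move right to (6,7)
Step 8: enter (6,7), '.' pass, move right to (6,8)
Step 9: enter (6,8), '.' pass, move right to (6,9)
Step 10: enter (6,9), '.' pass, move right to (6,10)
Step 11: at (6,10) — EXIT via right edge, pos 6

Answer: right 6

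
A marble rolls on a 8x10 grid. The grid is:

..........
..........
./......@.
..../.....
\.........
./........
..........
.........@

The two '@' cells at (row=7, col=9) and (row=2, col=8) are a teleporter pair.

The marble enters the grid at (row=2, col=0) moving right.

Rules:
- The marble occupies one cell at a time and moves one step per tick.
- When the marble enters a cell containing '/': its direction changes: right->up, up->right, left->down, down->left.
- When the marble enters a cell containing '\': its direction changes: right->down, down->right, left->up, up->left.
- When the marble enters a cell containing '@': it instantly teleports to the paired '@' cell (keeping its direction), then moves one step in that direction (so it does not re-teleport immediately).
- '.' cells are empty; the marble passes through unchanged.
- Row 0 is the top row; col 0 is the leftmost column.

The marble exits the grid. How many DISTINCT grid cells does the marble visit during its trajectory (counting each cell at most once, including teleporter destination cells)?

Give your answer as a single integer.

Answer: 4

Derivation:
Step 1: enter (2,0), '.' pass, move right to (2,1)
Step 2: enter (2,1), '/' deflects right->up, move up to (1,1)
Step 3: enter (1,1), '.' pass, move up to (0,1)
Step 4: enter (0,1), '.' pass, move up to (-1,1)
Step 5: at (-1,1) — EXIT via top edge, pos 1
Distinct cells visited: 4 (path length 4)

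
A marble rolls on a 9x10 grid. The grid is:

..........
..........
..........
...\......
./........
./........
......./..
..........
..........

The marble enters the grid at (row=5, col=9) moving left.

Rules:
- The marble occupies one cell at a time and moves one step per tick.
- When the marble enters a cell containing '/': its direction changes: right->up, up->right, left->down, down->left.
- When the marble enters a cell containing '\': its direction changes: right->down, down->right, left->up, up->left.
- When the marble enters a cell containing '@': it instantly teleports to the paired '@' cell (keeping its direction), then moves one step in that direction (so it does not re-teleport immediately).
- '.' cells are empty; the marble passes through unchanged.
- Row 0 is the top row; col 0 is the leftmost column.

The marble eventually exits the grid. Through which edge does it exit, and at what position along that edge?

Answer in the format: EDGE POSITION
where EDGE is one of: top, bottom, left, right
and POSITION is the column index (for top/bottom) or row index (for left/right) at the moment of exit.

Step 1: enter (5,9), '.' pass, move left to (5,8)
Step 2: enter (5,8), '.' pass, move left to (5,7)
Step 3: enter (5,7), '.' pass, move left to (5,6)
Step 4: enter (5,6), '.' pass, move left to (5,5)
Step 5: enter (5,5), '.' pass, move left to (5,4)
Step 6: enter (5,4), '.' pass, move left to (5,3)
Step 7: enter (5,3), '.' pass, move left to (5,2)
Step 8: enter (5,2), '.' pass, move left to (5,1)
Step 9: enter (5,1), '/' deflects left->down, move down to (6,1)
Step 10: enter (6,1), '.' pass, move down to (7,1)
Step 11: enter (7,1), '.' pass, move down to (8,1)
Step 12: enter (8,1), '.' pass, move down to (9,1)
Step 13: at (9,1) — EXIT via bottom edge, pos 1

Answer: bottom 1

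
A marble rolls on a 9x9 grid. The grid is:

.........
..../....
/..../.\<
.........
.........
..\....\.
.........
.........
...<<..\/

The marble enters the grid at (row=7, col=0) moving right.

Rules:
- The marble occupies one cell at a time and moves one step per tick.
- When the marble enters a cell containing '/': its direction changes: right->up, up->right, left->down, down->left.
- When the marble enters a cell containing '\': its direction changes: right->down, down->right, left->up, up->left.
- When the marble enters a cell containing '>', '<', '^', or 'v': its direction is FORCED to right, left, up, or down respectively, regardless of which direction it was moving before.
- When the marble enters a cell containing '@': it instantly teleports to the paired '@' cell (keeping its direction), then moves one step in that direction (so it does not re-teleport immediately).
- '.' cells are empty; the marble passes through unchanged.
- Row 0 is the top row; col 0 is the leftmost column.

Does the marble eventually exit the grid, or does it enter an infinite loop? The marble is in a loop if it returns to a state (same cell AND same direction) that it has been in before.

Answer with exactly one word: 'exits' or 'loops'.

Step 1: enter (7,0), '.' pass, move right to (7,1)
Step 2: enter (7,1), '.' pass, move right to (7,2)
Step 3: enter (7,2), '.' pass, move right to (7,3)
Step 4: enter (7,3), '.' pass, move right to (7,4)
Step 5: enter (7,4), '.' pass, move right to (7,5)
Step 6: enter (7,5), '.' pass, move right to (7,6)
Step 7: enter (7,6), '.' pass, move right to (7,7)
Step 8: enter (7,7), '.' pass, move right to (7,8)
Step 9: enter (7,8), '.' pass, move right to (7,9)
Step 10: at (7,9) — EXIT via right edge, pos 7

Answer: exits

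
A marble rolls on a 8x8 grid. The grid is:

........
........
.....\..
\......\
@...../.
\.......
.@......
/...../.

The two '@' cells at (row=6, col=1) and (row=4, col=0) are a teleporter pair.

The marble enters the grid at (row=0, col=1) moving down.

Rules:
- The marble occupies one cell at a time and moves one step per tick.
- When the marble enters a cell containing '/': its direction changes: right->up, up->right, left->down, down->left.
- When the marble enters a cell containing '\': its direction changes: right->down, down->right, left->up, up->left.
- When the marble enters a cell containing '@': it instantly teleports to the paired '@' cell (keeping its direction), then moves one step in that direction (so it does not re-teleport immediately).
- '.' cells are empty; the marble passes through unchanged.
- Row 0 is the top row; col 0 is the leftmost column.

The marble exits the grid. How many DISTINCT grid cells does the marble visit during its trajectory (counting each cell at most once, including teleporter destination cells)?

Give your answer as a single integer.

Answer: 15

Derivation:
Step 1: enter (0,1), '.' pass, move down to (1,1)
Step 2: enter (1,1), '.' pass, move down to (2,1)
Step 3: enter (2,1), '.' pass, move down to (3,1)
Step 4: enter (3,1), '.' pass, move down to (4,1)
Step 5: enter (4,1), '.' pass, move down to (5,1)
Step 6: enter (5,1), '.' pass, move down to (6,1)
Step 7: enter (6,1), '@' teleport (6,1)->(4,0), also enter (4,0), move down to (5,0)
Step 8: enter (5,0), '\' deflects down->right, move right to (5,1)
Step 9: enter (5,1), '.' pass, move right to (5,2)
Step 10: enter (5,2), '.' pass, move right to (5,3)
Step 11: enter (5,3), '.' pass, move right to (5,4)
Step 12: enter (5,4), '.' pass, move right to (5,5)
Step 13: enter (5,5), '.' pass, move right to (5,6)
Step 14: enter (5,6), '.' pass, move right to (5,7)
Step 15: enter (5,7), '.' pass, move right to (5,8)
Step 16: at (5,8) — EXIT via right edge, pos 5
Distinct cells visited: 15 (path length 16)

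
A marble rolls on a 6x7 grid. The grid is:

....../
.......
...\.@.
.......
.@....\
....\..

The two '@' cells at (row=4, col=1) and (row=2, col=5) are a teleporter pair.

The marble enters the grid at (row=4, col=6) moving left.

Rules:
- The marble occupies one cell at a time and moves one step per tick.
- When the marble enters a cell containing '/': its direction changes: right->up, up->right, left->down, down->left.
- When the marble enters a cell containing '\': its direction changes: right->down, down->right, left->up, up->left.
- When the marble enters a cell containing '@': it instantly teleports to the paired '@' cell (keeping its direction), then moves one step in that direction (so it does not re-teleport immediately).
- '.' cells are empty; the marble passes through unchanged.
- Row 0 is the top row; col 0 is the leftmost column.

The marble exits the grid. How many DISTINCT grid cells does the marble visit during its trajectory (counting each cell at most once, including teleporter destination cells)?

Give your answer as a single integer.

Step 1: enter (4,6), '\' deflects left->up, move up to (3,6)
Step 2: enter (3,6), '.' pass, move up to (2,6)
Step 3: enter (2,6), '.' pass, move up to (1,6)
Step 4: enter (1,6), '.' pass, move up to (0,6)
Step 5: enter (0,6), '/' deflects up->right, move right to (0,7)
Step 6: at (0,7) — EXIT via right edge, pos 0
Distinct cells visited: 5 (path length 5)

Answer: 5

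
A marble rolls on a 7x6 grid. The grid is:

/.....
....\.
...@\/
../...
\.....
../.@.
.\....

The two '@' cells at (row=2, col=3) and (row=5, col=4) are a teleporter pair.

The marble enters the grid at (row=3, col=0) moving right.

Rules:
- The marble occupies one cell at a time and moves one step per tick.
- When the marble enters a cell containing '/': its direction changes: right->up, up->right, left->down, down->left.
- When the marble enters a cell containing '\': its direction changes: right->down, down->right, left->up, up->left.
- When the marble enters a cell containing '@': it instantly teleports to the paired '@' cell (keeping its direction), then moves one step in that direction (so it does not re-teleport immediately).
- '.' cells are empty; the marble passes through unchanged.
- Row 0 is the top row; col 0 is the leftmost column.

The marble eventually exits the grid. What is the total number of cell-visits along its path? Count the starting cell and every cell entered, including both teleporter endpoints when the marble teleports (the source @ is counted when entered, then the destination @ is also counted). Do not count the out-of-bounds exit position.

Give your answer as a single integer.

Answer: 6

Derivation:
Step 1: enter (3,0), '.' pass, move right to (3,1)
Step 2: enter (3,1), '.' pass, move right to (3,2)
Step 3: enter (3,2), '/' deflects right->up, move up to (2,2)
Step 4: enter (2,2), '.' pass, move up to (1,2)
Step 5: enter (1,2), '.' pass, move up to (0,2)
Step 6: enter (0,2), '.' pass, move up to (-1,2)
Step 7: at (-1,2) — EXIT via top edge, pos 2
Path length (cell visits): 6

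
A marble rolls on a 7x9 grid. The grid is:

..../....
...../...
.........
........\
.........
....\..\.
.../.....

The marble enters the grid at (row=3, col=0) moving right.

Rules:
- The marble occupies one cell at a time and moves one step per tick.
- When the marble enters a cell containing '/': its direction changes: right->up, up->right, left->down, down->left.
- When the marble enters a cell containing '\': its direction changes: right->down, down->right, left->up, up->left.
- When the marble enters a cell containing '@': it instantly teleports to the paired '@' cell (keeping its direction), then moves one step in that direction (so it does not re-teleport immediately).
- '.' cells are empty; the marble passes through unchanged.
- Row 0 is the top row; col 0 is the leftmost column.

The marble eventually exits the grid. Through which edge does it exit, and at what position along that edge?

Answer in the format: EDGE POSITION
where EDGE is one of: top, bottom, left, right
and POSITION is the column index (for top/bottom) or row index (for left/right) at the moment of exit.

Answer: bottom 8

Derivation:
Step 1: enter (3,0), '.' pass, move right to (3,1)
Step 2: enter (3,1), '.' pass, move right to (3,2)
Step 3: enter (3,2), '.' pass, move right to (3,3)
Step 4: enter (3,3), '.' pass, move right to (3,4)
Step 5: enter (3,4), '.' pass, move right to (3,5)
Step 6: enter (3,5), '.' pass, move right to (3,6)
Step 7: enter (3,6), '.' pass, move right to (3,7)
Step 8: enter (3,7), '.' pass, move right to (3,8)
Step 9: enter (3,8), '\' deflects right->down, move down to (4,8)
Step 10: enter (4,8), '.' pass, move down to (5,8)
Step 11: enter (5,8), '.' pass, move down to (6,8)
Step 12: enter (6,8), '.' pass, move down to (7,8)
Step 13: at (7,8) — EXIT via bottom edge, pos 8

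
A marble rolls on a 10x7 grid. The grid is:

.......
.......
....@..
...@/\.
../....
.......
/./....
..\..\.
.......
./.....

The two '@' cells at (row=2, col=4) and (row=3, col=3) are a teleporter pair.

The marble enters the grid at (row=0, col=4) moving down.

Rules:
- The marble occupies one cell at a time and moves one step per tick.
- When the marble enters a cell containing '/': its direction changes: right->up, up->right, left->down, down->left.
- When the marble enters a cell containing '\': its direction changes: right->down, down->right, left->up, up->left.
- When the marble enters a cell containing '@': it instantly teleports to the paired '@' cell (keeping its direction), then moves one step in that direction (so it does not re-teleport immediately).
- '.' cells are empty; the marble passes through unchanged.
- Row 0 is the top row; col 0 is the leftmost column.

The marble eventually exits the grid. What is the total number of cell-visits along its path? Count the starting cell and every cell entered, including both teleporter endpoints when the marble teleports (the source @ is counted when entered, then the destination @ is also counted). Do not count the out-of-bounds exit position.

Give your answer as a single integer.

Step 1: enter (0,4), '.' pass, move down to (1,4)
Step 2: enter (1,4), '.' pass, move down to (2,4)
Step 3: enter (2,4), '@' teleport (2,4)->(3,3), also enter (3,3), move down to (4,3)
Step 4: enter (4,3), '.' pass, move down to (5,3)
Step 5: enter (5,3), '.' pass, move down to (6,3)
Step 6: enter (6,3), '.' pass, move down to (7,3)
Step 7: enter (7,3), '.' pass, move down to (8,3)
Step 8: enter (8,3), '.' pass, move down to (9,3)
Step 9: enter (9,3), '.' pass, move down to (10,3)
Step 10: at (10,3) — EXIT via bottom edge, pos 3
Path length (cell visits): 10

Answer: 10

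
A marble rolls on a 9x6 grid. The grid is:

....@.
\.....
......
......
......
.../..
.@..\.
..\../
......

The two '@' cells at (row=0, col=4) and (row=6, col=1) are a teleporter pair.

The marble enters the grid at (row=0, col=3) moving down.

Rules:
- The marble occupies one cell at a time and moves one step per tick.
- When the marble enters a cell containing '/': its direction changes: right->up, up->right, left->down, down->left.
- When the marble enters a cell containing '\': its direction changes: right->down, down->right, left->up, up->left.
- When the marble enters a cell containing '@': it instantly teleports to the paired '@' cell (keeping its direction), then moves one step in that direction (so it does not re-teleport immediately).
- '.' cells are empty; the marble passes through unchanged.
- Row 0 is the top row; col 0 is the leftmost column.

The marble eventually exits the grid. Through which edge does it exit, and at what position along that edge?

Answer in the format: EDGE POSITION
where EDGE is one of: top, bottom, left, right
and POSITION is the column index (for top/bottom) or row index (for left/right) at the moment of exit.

Step 1: enter (0,3), '.' pass, move down to (1,3)
Step 2: enter (1,3), '.' pass, move down to (2,3)
Step 3: enter (2,3), '.' pass, move down to (3,3)
Step 4: enter (3,3), '.' pass, move down to (4,3)
Step 5: enter (4,3), '.' pass, move down to (5,3)
Step 6: enter (5,3), '/' deflects down->left, move left to (5,2)
Step 7: enter (5,2), '.' pass, move left to (5,1)
Step 8: enter (5,1), '.' pass, move left to (5,0)
Step 9: enter (5,0), '.' pass, move left to (5,-1)
Step 10: at (5,-1) — EXIT via left edge, pos 5

Answer: left 5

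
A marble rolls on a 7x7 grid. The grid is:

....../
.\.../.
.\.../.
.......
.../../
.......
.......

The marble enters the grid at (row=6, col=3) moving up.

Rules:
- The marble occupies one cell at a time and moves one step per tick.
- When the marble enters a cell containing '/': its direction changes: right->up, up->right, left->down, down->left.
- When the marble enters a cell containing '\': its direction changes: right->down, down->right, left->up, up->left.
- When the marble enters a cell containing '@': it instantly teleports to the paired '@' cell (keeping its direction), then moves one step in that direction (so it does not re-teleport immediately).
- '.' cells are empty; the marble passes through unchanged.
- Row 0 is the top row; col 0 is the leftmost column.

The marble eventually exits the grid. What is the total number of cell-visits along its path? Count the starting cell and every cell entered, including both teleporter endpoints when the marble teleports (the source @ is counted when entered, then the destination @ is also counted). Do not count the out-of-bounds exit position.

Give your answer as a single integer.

Step 1: enter (6,3), '.' pass, move up to (5,3)
Step 2: enter (5,3), '.' pass, move up to (4,3)
Step 3: enter (4,3), '/' deflects up->right, move right to (4,4)
Step 4: enter (4,4), '.' pass, move right to (4,5)
Step 5: enter (4,5), '.' pass, move right to (4,6)
Step 6: enter (4,6), '/' deflects right->up, move up to (3,6)
Step 7: enter (3,6), '.' pass, move up to (2,6)
Step 8: enter (2,6), '.' pass, move up to (1,6)
Step 9: enter (1,6), '.' pass, move up to (0,6)
Step 10: enter (0,6), '/' deflects up->right, move right to (0,7)
Step 11: at (0,7) — EXIT via right edge, pos 0
Path length (cell visits): 10

Answer: 10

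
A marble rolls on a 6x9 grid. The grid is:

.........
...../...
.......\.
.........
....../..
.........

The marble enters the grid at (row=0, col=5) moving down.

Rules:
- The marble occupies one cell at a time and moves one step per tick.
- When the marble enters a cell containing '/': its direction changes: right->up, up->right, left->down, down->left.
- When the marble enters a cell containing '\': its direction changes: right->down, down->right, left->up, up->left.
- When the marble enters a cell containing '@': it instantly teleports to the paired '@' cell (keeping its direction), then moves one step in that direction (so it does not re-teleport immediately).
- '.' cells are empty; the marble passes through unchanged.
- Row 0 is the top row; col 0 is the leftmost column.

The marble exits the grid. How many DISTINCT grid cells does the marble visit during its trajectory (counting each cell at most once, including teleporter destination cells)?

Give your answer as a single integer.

Step 1: enter (0,5), '.' pass, move down to (1,5)
Step 2: enter (1,5), '/' deflects down->left, move left to (1,4)
Step 3: enter (1,4), '.' pass, move left to (1,3)
Step 4: enter (1,3), '.' pass, move left to (1,2)
Step 5: enter (1,2), '.' pass, move left to (1,1)
Step 6: enter (1,1), '.' pass, move left to (1,0)
Step 7: enter (1,0), '.' pass, move left to (1,-1)
Step 8: at (1,-1) — EXIT via left edge, pos 1
Distinct cells visited: 7 (path length 7)

Answer: 7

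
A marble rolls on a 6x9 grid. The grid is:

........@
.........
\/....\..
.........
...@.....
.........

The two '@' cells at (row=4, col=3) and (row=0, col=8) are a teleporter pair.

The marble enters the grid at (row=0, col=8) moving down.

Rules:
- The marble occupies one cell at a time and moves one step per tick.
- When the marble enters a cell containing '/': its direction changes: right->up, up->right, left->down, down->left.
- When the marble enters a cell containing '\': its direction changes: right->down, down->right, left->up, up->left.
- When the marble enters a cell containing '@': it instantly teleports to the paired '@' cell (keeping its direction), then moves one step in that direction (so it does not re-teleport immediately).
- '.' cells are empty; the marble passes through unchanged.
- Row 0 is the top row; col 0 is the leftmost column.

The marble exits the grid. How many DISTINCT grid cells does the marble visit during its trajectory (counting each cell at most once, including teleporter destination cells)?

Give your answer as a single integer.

Step 1: enter (0,8), '@' teleport (0,8)->(4,3), also enter (4,3), move down to (5,3)
Step 2: enter (5,3), '.' pass, move down to (6,3)
Step 3: at (6,3) — EXIT via bottom edge, pos 3
Distinct cells visited: 3 (path length 3)

Answer: 3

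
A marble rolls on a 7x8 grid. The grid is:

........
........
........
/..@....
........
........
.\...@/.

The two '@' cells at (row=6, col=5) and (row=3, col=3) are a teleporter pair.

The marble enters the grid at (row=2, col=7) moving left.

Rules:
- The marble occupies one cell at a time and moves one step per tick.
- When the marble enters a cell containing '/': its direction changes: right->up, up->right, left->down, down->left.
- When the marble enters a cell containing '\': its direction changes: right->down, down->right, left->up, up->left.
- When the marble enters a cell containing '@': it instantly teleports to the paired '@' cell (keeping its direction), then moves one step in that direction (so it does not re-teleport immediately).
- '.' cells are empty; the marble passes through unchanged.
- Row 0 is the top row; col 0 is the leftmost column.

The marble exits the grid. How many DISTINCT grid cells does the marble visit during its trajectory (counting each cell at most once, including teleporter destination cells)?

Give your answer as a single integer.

Step 1: enter (2,7), '.' pass, move left to (2,6)
Step 2: enter (2,6), '.' pass, move left to (2,5)
Step 3: enter (2,5), '.' pass, move left to (2,4)
Step 4: enter (2,4), '.' pass, move left to (2,3)
Step 5: enter (2,3), '.' pass, move left to (2,2)
Step 6: enter (2,2), '.' pass, move left to (2,1)
Step 7: enter (2,1), '.' pass, move left to (2,0)
Step 8: enter (2,0), '.' pass, move left to (2,-1)
Step 9: at (2,-1) — EXIT via left edge, pos 2
Distinct cells visited: 8 (path length 8)

Answer: 8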